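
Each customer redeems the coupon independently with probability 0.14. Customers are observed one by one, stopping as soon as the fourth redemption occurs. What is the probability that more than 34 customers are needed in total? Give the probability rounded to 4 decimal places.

Needing more than 34 customers ⇔ fewer than 4 successes in the first 34. With X ~ Binomial(34, 0.14), P(Y > 34) = P(X ≤ 3).
  k=0: C(34,0)·0.14^0·0.86^34 = 0.005929
  k=1: C(34,1)·0.14^1·0.86^33 = 0.032814
  k=2: C(34,2)·0.14^2·0.86^32 = 0.088139
  k=3: C(34,3)·0.14^3·0.86^31 = 0.153048
P(X ≤ 3) = 0.279930

0.2799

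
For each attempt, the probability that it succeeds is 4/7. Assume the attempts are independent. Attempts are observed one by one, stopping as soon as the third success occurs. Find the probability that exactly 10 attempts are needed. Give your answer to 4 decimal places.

0.0178

Y = trial on which the third success occurs; negative binomial, r=3, p=0.571429.
P(Y=10) = C(9,2) · p^3 · (1−p)^7
= 36 · 0.18659 · 0.0026556 = 0.017838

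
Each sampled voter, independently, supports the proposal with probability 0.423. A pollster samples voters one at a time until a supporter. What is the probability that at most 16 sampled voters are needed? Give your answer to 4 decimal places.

Y = number of sampled voters to the first success; geometric, p = 0.423.
P(Y ≤ 16) = 1 − (1−p)^16 = 1 − 0.000151 = 0.999849

0.9998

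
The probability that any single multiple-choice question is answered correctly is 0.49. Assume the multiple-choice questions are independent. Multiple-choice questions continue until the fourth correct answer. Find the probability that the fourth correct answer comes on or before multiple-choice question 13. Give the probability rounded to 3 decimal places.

0.946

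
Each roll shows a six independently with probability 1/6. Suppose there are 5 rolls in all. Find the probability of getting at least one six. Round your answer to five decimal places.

0.59812

P(at least one) = 1 − P(none) = 1 − (1 − 0.166667)^5
= 1 − 0.4018776 = 0.5981224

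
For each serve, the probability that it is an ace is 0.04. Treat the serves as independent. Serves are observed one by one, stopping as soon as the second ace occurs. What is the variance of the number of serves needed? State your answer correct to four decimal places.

1200.0000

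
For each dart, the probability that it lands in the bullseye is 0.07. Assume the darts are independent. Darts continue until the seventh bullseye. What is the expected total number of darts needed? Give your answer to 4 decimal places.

100.0000

Y = total darts until the seventh success; negative binomial with r=7, p=0.07.
E[Y] = r / p = 7 / 0.07 = 100.000000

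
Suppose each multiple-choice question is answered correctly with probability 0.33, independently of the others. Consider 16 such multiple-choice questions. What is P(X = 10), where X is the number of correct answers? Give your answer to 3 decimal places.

X ~ Binomial(n=16, p=0.33).
P(X=10) = C(16,10) · p^10 · (1−p)^6
= 8008 · 1.5316e-05 · 0.090458 = 0.01109

0.011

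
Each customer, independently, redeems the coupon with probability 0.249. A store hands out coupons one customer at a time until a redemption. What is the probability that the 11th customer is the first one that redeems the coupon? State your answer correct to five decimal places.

0.01421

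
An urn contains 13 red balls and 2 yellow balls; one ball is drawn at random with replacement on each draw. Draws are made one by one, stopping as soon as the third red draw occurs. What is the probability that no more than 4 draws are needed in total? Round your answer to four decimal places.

0.9113

Finishing within 4 draws ⇔ at least 3 successes in the first 4. With X ~ Binomial(4, 0.866667), P(Y ≤ 4) = 1 − P(X ≤ 2).
  k=0: C(4,0)·0.866667^0·0.133333^4 = 0.000316
  k=1: C(4,1)·0.866667^1·0.133333^3 = 0.008217
  k=2: C(4,2)·0.866667^2·0.133333^2 = 0.080119
1 − 0.088652 = 0.911348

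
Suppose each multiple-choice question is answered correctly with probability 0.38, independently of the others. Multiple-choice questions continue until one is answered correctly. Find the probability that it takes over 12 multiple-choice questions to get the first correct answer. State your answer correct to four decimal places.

Y = number of multiple-choice questions to the first success; geometric, p = 0.38.
P(Y > 12) = P(first 12 all fail) = (1−p)^12 = 0.003226

0.0032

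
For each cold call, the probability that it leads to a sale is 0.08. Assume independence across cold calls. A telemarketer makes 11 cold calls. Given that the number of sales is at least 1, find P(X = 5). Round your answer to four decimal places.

X ~ Binomial(11, 0.08). Want P(X=5 | X≥1) = P(X=5) / P(X≥1).
P(X=5) = C(11,5)·0.08^5·0.92^6 = 0.000918
P(X≥1) = 1 − 0.399637 = 0.600363
Ratio = 0.000918 / 0.600363 = 0.001529

0.0015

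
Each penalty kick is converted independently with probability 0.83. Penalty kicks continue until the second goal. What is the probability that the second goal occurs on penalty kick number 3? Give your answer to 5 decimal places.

Y = trial on which the second success occurs; negative binomial, r=2, p=0.83.
P(Y=3) = C(2,1) · p^2 · (1−p)^1
= 2 · 0.6889 · 0.17 = 0.2342260

0.23423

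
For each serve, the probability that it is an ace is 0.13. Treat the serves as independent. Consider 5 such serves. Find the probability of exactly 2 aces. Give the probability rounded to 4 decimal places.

0.1113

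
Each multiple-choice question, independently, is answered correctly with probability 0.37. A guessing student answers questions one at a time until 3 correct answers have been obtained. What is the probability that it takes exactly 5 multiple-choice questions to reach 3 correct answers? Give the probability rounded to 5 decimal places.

Y = trial on which the third success occurs; negative binomial, r=3, p=0.37.
P(Y=5) = C(4,2) · p^3 · (1−p)^2
= 6 · 0.050653 · 0.3969 = 0.1206251

0.12063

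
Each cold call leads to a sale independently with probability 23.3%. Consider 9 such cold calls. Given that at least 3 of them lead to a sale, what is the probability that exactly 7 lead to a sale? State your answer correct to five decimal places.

X ~ Binomial(9, 0.233). Want P(X=7 | X≥3) = P(X=7) / P(X≥3).
P(X=7) = C(9,7)·0.233^7·0.767^2 = 0.0007896
P(X≥3) = 1 − 0.0918667 − 0.2511663 − 0.3051981 = 0.3517688
Ratio = 0.0007896 / 0.3517688 = 0.0022445

0.00224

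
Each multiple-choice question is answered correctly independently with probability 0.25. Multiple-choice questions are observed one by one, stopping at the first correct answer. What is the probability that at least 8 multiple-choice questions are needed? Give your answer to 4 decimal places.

0.1335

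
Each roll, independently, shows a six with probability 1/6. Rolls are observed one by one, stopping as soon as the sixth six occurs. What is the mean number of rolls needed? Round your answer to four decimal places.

Y = total rolls until the sixth success; negative binomial with r=6, p=0.166667.
E[Y] = r / p = 6 / 0.166667 = 36.000000

36.0000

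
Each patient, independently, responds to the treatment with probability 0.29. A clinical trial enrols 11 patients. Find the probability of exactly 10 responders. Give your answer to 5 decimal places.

X ~ Binomial(n=11, p=0.29).
P(X=10) = C(11,10) · p^10 · (1−p)^1
= 11 · 4.2071e-06 · 0.71 = 0.0000329

0.00003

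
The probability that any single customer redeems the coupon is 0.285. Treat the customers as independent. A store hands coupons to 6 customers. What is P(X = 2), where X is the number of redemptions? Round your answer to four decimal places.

X ~ Binomial(n=6, p=0.285).
P(X=2) = C(6,2) · p^2 · (1−p)^4
= 15 · 0.081225 · 0.26135 = 0.318424

0.3184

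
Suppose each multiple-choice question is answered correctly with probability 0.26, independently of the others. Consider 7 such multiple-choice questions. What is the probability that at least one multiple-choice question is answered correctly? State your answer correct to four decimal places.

0.8785

P(at least one) = 1 − P(none) = 1 − (1 − 0.26)^7
= 1 − 0.121513 = 0.878487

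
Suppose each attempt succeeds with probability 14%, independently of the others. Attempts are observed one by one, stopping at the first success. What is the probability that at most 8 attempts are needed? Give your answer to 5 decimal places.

0.70078

Y = number of attempts to the first success; geometric, p = 0.14.
P(Y ≤ 8) = 1 − (1−p)^8 = 1 − 0.2992179 = 0.7007821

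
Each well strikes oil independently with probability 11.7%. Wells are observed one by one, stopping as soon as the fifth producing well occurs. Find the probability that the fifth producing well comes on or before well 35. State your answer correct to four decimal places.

Finishing within 35 wells ⇔ at least 5 successes in the first 35. With X ~ Binomial(35, 0.117), P(Y ≤ 35) = 1 − P(X ≤ 4).
  k=0: C(35,0)·0.117^0·0.883^35 = 0.012842
  k=1: C(35,1)·0.117^1·0.883^34 = 0.059555
  k=2: C(35,2)·0.117^2·0.883^33 = 0.134150
  k=3: C(35,3)·0.117^3·0.883^32 = 0.195528
  k=4: C(35,4)·0.117^4·0.883^31 = 0.207264
1 − 0.609340 = 0.390660

0.3907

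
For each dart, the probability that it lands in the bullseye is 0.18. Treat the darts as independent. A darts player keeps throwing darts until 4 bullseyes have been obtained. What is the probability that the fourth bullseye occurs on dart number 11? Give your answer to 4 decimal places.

Y = trial on which the fourth success occurs; negative binomial, r=4, p=0.18.
P(Y=11) = C(10,3) · p^4 · (1−p)^7
= 120 · 0.0010498 · 0.24929 = 0.031403

0.0314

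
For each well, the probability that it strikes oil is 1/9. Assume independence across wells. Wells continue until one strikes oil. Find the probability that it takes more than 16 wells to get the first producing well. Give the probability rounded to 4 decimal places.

0.1519

Y = number of wells to the first success; geometric, p = 0.111111.
P(Y > 16) = P(first 16 all fail) = (1−p)^16 = 0.151901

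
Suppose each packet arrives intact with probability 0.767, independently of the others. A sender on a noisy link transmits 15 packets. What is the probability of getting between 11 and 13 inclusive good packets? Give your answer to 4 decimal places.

X ~ Binomial(15, 0.767); P(11 ≤ X ≤ 13) = Σ C(15,k) p^k (1−p)^(15−k) over k:
  k=11: C(15,11)·0.767^11·0.233^4 = 0.217423
  k=12: C(15,12)·0.767^12·0.233^3 = 0.238574
  k=13: C(15,13)·0.767^13·0.233^2 = 0.181234
Total = 0.637232

0.6372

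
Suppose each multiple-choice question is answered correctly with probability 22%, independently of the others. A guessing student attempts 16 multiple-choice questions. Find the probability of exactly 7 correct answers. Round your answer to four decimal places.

X ~ Binomial(n=16, p=0.22).
P(X=7) = C(16,7) · p^7 · (1−p)^9
= 11440 · 2.4944e-05 · 0.10687 = 0.030496

0.0305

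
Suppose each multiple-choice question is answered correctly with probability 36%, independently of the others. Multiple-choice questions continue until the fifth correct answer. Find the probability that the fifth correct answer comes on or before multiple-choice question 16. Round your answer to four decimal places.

Finishing within 16 multiple-choice questions ⇔ at least 5 successes in the first 16. With X ~ Binomial(16, 0.36), P(Y ≤ 16) = 1 − P(X ≤ 4).
  k=0: C(16,0)·0.36^0·0.64^16 = 0.000792
  k=1: C(16,1)·0.36^1·0.64^15 = 0.007131
  k=2: C(16,2)·0.36^2·0.64^14 = 0.030082
  k=3: C(16,3)·0.36^3·0.64^13 = 0.078965
  k=4: C(16,4)·0.36^4·0.64^12 = 0.144358
1 − 0.261328 = 0.738672

0.7387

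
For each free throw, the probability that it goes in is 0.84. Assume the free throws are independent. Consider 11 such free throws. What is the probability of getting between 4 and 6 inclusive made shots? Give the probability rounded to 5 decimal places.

X ~ Binomial(11, 0.84); P(4 ≤ X ≤ 6) = Σ C(11,k) p^k (1−p)^(11−k) over k:
  k=4: C(11,4)·0.84^4·0.16^7 = 0.0004410
  k=5: C(11,5)·0.84^5·0.16^6 = 0.0032416
  k=6: C(11,6)·0.84^6·0.16^5 = 0.0170184
Total = 0.0207010

0.02070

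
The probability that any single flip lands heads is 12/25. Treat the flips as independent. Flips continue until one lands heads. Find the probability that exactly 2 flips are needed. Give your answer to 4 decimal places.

Geometric (trials to first success), p = 0.48.
P(Y = 2) = (1−p)^1 · p = 0.52 · 0.48 = 0.249600

0.2496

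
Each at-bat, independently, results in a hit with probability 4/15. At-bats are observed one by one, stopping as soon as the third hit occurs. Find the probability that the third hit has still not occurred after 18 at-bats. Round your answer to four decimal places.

0.1045

Needing more than 18 at-bats ⇔ fewer than 3 successes in the first 18. With X ~ Binomial(18, 0.266667), P(Y > 18) = P(X ≤ 2).
  k=0: C(18,0)·0.266667^0·0.733333^18 = 0.003762
  k=1: C(18,1)·0.266667^1·0.733333^17 = 0.024624
  k=2: C(18,2)·0.266667^2·0.733333^16 = 0.076112
P(X ≤ 2) = 0.104498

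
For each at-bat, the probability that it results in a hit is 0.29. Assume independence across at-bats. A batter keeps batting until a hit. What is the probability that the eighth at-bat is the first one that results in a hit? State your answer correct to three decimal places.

Geometric (trials to first success), p = 0.29.
P(Y = 8) = (1−p)^7 · p = 0.090951 · 0.29 = 0.02638

0.026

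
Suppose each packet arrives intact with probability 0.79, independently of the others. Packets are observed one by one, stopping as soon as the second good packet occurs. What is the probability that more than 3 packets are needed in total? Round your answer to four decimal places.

Needing more than 3 packets ⇔ fewer than 2 successes in the first 3. With X ~ Binomial(3, 0.79), P(Y > 3) = P(X ≤ 1).
  k=0: C(3,0)·0.79^0·0.21^3 = 0.009261
  k=1: C(3,1)·0.79^1·0.21^2 = 0.104517
P(X ≤ 1) = 0.113778

0.1138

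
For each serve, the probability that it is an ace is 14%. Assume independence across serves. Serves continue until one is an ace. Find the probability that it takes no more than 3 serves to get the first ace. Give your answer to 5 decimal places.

0.36394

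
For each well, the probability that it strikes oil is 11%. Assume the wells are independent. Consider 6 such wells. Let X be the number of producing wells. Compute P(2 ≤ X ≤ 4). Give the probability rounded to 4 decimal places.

X ~ Binomial(6, 0.11); P(2 ≤ X ≤ 4) = Σ C(6,k) p^k (1−p)^(6−k) over k:
  k=2: C(6,2)·0.11^2·0.89^4 = 0.113877
  k=3: C(6,3)·0.11^3·0.89^3 = 0.018766
  k=4: C(6,4)·0.11^4·0.89^2 = 0.001740
Total = 0.134383

0.1344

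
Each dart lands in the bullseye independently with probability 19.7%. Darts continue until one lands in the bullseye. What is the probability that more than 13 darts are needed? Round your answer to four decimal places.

0.0577

Y = number of darts to the first success; geometric, p = 0.197.
P(Y > 13) = P(first 13 all fail) = (1−p)^13 = 0.057717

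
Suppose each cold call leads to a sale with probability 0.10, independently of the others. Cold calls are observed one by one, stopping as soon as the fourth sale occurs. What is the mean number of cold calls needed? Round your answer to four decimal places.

Y = total cold calls until the fourth success; negative binomial with r=4, p=0.10.
E[Y] = r / p = 4 / 0.10 = 40.000000

40.0000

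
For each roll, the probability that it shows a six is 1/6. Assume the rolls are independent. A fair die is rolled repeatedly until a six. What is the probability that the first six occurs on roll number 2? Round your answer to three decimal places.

0.139

Geometric (trials to first success), p = 0.166667.
P(Y = 2) = (1−p)^1 · p = 0.83333 · 0.166667 = 0.13889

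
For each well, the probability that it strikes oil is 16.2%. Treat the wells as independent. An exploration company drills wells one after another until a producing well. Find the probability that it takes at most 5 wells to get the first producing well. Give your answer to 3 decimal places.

0.587

Y = number of wells to the first success; geometric, p = 0.162.
P(Y ≤ 5) = 1 − (1−p)^5 = 1 − 0.41326 = 0.58674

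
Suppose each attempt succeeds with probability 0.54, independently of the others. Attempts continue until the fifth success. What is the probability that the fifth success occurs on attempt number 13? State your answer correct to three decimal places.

Y = trial on which the fifth success occurs; negative binomial, r=5, p=0.54.
P(Y=13) = C(12,4) · p^5 · (1−p)^8
= 495 · 0.045917 · 0.0020048 = 0.04557

0.046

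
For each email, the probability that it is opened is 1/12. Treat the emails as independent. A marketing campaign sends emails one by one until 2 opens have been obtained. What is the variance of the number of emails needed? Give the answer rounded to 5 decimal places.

264.00000

Y = total emails until the second success; negative binomial with r=2, p=0.083333.
Var(Y) = r(1−p)/p² = 2·0.916667 / 0.083333² = 264.0000000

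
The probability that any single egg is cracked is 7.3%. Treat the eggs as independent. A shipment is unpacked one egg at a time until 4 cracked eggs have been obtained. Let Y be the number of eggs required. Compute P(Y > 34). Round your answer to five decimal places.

0.76580

Needing more than 34 eggs ⇔ fewer than 4 successes in the first 34. With X ~ Binomial(34, 0.073), P(Y > 34) = P(X ≤ 3).
  k=0: C(34,0)·0.073^0·0.927^34 = 0.0759820
  k=1: C(34,1)·0.073^1·0.927^33 = 0.2034384
  k=2: C(34,2)·0.073^2·0.927^32 = 0.2643383
  k=3: C(34,3)·0.073^3·0.927^31 = 0.2220404
P(X ≤ 3) = 0.7657991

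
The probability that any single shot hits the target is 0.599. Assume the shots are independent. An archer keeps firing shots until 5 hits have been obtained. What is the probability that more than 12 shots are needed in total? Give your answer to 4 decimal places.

0.0582

Needing more than 12 shots ⇔ fewer than 5 successes in the first 12. With X ~ Binomial(12, 0.599), P(Y > 12) = P(X ≤ 4).
  k=0: C(12,0)·0.599^0·0.401^12 = 0.000017
  k=1: C(12,1)·0.599^1·0.401^11 = 0.000310
  k=2: C(12,2)·0.599^2·0.401^10 = 0.002546
  k=3: C(12,3)·0.599^3·0.401^9 = 0.012677
  k=4: C(12,4)·0.599^4·0.401^8 = 0.042606
P(X ≤ 4) = 0.058155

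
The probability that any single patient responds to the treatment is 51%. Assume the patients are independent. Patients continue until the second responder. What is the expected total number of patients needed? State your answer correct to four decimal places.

Y = total patients until the second success; negative binomial with r=2, p=0.51.
E[Y] = r / p = 2 / 0.51 = 3.921569

3.9216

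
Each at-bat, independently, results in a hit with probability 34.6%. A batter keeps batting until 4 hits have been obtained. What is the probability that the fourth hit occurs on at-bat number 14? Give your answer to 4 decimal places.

0.0587

Y = trial on which the fourth success occurs; negative binomial, r=4, p=0.346.
P(Y=14) = C(13,3) · p^4 · (1−p)^10
= 286 · 0.014332 · 0.014315 = 0.058674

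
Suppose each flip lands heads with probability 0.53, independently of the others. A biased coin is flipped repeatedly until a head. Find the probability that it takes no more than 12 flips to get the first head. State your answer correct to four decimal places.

Y = number of flips to the first success; geometric, p = 0.53.
P(Y ≤ 12) = 1 − (1−p)^12 = 1 − 0.000116 = 0.999884

0.9999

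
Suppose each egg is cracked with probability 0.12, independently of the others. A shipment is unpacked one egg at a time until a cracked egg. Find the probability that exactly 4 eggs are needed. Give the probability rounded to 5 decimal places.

0.08178

Geometric (trials to first success), p = 0.12.
P(Y = 4) = (1−p)^3 · p = 0.68147 · 0.12 = 0.0817766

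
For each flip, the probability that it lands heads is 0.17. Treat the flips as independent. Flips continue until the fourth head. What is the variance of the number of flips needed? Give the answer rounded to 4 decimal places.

114.8789

Y = total flips until the fourth success; negative binomial with r=4, p=0.17.
Var(Y) = r(1−p)/p² = 4·0.83 / 0.17² = 114.878893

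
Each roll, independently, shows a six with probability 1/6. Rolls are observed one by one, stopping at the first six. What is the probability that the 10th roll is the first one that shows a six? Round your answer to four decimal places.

Geometric (trials to first success), p = 0.166667.
P(Y = 10) = (1−p)^9 · p = 0.19381 · 0.166667 = 0.032301

0.0323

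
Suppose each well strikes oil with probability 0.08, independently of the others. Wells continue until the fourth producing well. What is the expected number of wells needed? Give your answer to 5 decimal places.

50.00000

Y = total wells until the fourth success; negative binomial with r=4, p=0.08.
E[Y] = r / p = 4 / 0.08 = 50.0000000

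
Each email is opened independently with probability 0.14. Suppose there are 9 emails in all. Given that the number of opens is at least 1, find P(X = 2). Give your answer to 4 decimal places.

X ~ Binomial(9, 0.14). Want P(X=2 | X≥1) = P(X=2) / P(X≥1).
P(X=2) = C(9,2)·0.14^2·0.86^7 = 0.245498
P(X≥1) = 1 − 0.257327 = 0.742673
Ratio = 0.245498 / 0.742673 = 0.330560

0.3306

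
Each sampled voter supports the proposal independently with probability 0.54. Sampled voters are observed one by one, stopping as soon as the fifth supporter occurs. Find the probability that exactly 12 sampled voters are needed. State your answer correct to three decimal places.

0.066

Y = trial on which the fifth success occurs; negative binomial, r=5, p=0.54.
P(Y=12) = C(11,4) · p^5 · (1−p)^7
= 330 · 0.045917 · 0.0043582 = 0.06604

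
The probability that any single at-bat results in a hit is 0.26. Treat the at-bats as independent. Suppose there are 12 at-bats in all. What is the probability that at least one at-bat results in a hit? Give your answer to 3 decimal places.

0.973

P(at least one) = 1 − P(none) = 1 − (1 − 0.26)^12
= 1 − 0.02696 = 0.97304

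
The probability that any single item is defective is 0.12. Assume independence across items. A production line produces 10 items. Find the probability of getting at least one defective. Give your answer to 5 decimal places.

0.72150

P(at least one) = 1 − P(none) = 1 − (1 − 0.12)^10
= 1 − 0.2785010 = 0.7214990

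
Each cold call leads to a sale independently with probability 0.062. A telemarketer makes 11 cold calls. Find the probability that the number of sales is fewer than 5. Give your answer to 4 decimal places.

X ~ Binomial(11, 0.062); P(X ≤ 4) = Σ C(11,k) p^k (1−p)^(11−k) over k:
  k=0: C(11,0)·0.062^0·0.938^11 = 0.494574
  k=1: C(11,1)·0.062^1·0.938^10 = 0.359594
  k=2: C(11,2)·0.062^2·0.938^9 = 0.118842
  k=3: C(11,3)·0.062^3·0.938^8 = 0.023566
  k=4: C(11,4)·0.062^4·0.938^7 = 0.003115
Total = 0.999692

0.9997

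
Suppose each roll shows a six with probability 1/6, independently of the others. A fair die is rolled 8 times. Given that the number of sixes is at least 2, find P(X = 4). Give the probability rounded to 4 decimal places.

0.0659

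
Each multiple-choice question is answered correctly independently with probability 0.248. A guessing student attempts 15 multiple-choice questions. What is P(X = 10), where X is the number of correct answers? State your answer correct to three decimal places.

0.001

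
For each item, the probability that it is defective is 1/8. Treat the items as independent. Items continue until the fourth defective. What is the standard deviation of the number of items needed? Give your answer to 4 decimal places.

14.9666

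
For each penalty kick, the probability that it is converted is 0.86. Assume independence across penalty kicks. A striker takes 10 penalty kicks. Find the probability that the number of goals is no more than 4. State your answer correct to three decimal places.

0.001

X ~ Binomial(10, 0.86); P(X ≤ 4) = Σ C(10,k) p^k (1−p)^(10−k) over k:
  k=0: C(10,0)·0.86^0·0.14^10 = 0.00000
  k=1: C(10,1)·0.86^1·0.14^9 = 0.00000
  k=2: C(10,2)·0.86^2·0.14^8 = 0.00000
  k=3: C(10,3)·0.86^3·0.14^7 = 0.00008
  k=4: C(10,4)·0.86^4·0.14^6 = 0.00086
Total = 0.00095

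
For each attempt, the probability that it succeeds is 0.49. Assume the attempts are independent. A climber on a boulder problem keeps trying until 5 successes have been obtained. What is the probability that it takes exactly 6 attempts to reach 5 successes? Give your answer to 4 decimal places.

Y = trial on which the fifth success occurs; negative binomial, r=5, p=0.49.
P(Y=6) = C(5,4) · p^5 · (1−p)^1
= 5 · 0.028248 · 0.51 = 0.072031

0.0720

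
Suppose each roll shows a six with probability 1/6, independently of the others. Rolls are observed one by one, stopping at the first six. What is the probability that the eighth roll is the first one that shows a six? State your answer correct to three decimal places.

Geometric (trials to first success), p = 0.166667.
P(Y = 8) = (1−p)^7 · p = 0.27908 · 0.166667 = 0.04651

0.047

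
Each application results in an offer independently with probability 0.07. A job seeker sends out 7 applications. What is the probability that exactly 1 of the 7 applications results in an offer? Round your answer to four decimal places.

0.3170

X ~ Binomial(n=7, p=0.07).
P(X=1) = C(7,1) · p^1 · (1−p)^6
= 7 · 0.07 · 0.64699 = 0.317025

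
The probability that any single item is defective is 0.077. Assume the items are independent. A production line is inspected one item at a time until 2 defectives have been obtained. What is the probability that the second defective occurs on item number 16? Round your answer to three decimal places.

Y = trial on which the second success occurs; negative binomial, r=2, p=0.077.
P(Y=16) = C(15,1) · p^2 · (1−p)^14
= 15 · 0.005929 · 0.3257 = 0.02897

0.029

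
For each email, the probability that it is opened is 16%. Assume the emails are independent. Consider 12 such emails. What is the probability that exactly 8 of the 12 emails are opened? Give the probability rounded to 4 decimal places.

0.0001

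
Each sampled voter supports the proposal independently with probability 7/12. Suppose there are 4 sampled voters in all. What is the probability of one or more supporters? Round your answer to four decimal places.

0.9699

P(at least one) = 1 − P(none) = 1 − (1 − 0.583333)^4
= 1 − 0.030141 = 0.969859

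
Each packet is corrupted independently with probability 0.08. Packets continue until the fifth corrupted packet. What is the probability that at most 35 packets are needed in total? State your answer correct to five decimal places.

0.14430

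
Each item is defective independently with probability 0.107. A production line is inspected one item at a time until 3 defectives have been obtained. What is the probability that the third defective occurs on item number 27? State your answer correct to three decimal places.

0.026

Y = trial on which the third success occurs; negative binomial, r=3, p=0.107.
P(Y=27) = C(26,2) · p^3 · (1−p)^24
= 325 · 0.001225 · 0.066136 = 0.02633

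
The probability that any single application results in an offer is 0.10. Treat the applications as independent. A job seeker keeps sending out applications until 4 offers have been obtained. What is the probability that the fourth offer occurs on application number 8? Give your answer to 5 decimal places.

Y = trial on which the fourth success occurs; negative binomial, r=4, p=0.10.
P(Y=8) = C(7,3) · p^4 · (1−p)^4
= 35 · 0.0001 · 0.6561 = 0.0022963

0.00230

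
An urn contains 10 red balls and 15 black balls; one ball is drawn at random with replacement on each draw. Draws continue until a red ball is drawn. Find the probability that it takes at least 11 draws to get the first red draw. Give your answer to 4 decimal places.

Y = number of draws to the first success; geometric, p = 0.40.
P(Y > 10) = P(first 10 all fail) = (1−p)^10 = 0.006047

0.0060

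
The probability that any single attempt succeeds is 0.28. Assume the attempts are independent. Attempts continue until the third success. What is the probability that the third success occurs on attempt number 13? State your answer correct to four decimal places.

Y = trial on which the third success occurs; negative binomial, r=3, p=0.28.
P(Y=13) = C(12,2) · p^3 · (1−p)^10
= 66 · 0.021952 · 0.037439 = 0.054243

0.0542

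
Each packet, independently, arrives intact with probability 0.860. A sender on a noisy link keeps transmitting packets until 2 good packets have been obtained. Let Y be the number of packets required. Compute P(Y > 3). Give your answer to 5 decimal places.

0.05331

Needing more than 3 packets ⇔ fewer than 2 successes in the first 3. With X ~ Binomial(3, 0.86), P(Y > 3) = P(X ≤ 1).
  k=0: C(3,0)·0.86^0·0.14^3 = 0.0027440
  k=1: C(3,1)·0.86^1·0.14^2 = 0.0505680
P(X ≤ 1) = 0.0533120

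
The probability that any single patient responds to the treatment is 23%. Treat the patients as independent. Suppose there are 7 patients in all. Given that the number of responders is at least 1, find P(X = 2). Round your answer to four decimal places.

X ~ Binomial(7, 0.23). Want P(X=2 | X≥1) = P(X=2) / P(X≥1).
P(X=2) = C(7,2)·0.23^2·0.77^5 = 0.300697
P(X≥1) = 1 − 0.160485 = 0.839515
Ratio = 0.300697 / 0.839515 = 0.358179

0.3582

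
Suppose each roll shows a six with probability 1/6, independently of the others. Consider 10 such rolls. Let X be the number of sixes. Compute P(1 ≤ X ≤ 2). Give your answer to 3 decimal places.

0.614

X ~ Binomial(10, 0.166667); P(1 ≤ X ≤ 2) = Σ C(10,k) p^k (1−p)^(10−k) over k:
  k=1: C(10,1)·0.166667^1·0.833333^9 = 0.32301
  k=2: C(10,2)·0.166667^2·0.833333^8 = 0.29071
Total = 0.61372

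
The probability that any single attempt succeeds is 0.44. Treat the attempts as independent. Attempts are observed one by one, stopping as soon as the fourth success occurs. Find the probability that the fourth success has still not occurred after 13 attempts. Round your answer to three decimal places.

Needing more than 13 attempts ⇔ fewer than 4 successes in the first 13. With X ~ Binomial(13, 0.44), P(Y > 13) = P(X ≤ 3).
  k=0: C(13,0)·0.44^0·0.56^13 = 0.00053
  k=1: C(13,1)·0.44^1·0.56^12 = 0.00544
  k=2: C(13,2)·0.44^2·0.56^11 = 0.02565
  k=3: C(13,3)·0.44^3·0.56^10 = 0.07389
P(X ≤ 3) = 0.10552

0.106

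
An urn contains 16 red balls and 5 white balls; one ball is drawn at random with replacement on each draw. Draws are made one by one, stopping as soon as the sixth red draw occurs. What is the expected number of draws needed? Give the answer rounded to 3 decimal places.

Y = total draws until the sixth success; negative binomial with r=6, p=0.761905.
E[Y] = r / p = 6 / 0.761905 = 7.87500

7.875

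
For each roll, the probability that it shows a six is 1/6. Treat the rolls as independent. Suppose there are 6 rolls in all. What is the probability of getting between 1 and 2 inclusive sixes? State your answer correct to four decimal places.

0.6028

X ~ Binomial(6, 0.166667); P(1 ≤ X ≤ 2) = Σ C(6,k) p^k (1−p)^(6−k) over k:
  k=1: C(6,1)·0.166667^1·0.833333^5 = 0.401878
  k=2: C(6,2)·0.166667^2·0.833333^4 = 0.200939
Total = 0.602816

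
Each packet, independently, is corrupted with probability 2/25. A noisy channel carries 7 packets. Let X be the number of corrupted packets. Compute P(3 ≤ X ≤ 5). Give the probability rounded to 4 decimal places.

0.0140

X ~ Binomial(7, 0.08); P(3 ≤ X ≤ 5) = Σ C(7,k) p^k (1−p)^(7−k) over k:
  k=3: C(7,3)·0.08^3·0.92^4 = 0.012838
  k=4: C(7,4)·0.08^4·0.92^3 = 0.001116
  k=5: C(7,5)·0.08^5·0.92^2 = 0.000058
Total = 0.014012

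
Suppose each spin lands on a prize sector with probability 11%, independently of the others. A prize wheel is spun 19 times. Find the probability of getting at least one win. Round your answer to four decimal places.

0.8908

P(at least one) = 1 − P(none) = 1 − (1 − 0.11)^19
= 1 − 0.109247 = 0.890753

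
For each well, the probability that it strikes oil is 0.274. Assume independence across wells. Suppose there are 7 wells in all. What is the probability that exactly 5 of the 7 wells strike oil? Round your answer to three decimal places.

0.017

X ~ Binomial(n=7, p=0.274).
P(X=5) = C(7,5) · p^5 · (1−p)^2
= 21 · 0.0015444 · 0.52708 = 0.01709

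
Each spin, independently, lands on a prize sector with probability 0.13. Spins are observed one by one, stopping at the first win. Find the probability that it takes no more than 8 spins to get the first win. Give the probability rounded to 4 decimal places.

0.6718

Y = number of spins to the first success; geometric, p = 0.13.
P(Y ≤ 8) = 1 − (1−p)^8 = 1 − 0.328212 = 0.671788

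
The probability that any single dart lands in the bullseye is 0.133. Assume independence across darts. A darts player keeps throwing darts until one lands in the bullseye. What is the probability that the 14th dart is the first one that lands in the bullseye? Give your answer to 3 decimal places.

0.021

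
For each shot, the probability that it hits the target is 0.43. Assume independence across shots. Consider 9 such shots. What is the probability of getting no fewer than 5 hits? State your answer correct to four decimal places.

X ~ Binomial(9, 0.43); P(X ≥ 5) = Σ C(9,k) p^k (1−p)^(9−k) over k:
  k=5: C(9,5)·0.43^5·0.57^4 = 0.195529
  k=6: C(9,6)·0.43^6·0.57^3 = 0.098336
  k=7: C(9,7)·0.43^7·0.57^2 = 0.031793
  k=8: C(9,8)·0.43^8·0.57^1 = 0.005996
  k=9: C(9,9)·0.43^9·0.57^0 = 0.000503
Total = 0.332158

0.3322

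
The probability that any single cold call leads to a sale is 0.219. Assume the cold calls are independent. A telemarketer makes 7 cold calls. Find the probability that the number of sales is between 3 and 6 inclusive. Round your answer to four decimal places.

0.1822

X ~ Binomial(7, 0.219); P(3 ≤ X ≤ 6) = Σ C(7,k) p^k (1−p)^(7−k) over k:
  k=3: C(7,3)·0.219^3·0.781^4 = 0.136774
  k=4: C(7,4)·0.219^4·0.781^3 = 0.038353
  k=5: C(7,5)·0.219^5·0.781^2 = 0.006453
  k=6: C(7,6)·0.219^6·0.781^1 = 0.000603
Total = 0.182183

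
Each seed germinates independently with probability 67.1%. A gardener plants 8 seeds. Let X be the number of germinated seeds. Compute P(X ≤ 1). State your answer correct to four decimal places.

X ~ Binomial(8, 0.671); P(X ≤ 1) = Σ C(8,k) p^k (1−p)^(8−k) over k:
  k=0: C(8,0)·0.671^0·0.329^8 = 0.000137
  k=1: C(8,1)·0.671^1·0.329^7 = 0.002240
Total = 0.002377

0.0024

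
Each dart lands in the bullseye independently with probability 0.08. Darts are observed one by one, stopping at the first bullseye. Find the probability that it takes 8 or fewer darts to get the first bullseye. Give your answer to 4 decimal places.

0.4868

Y = number of darts to the first success; geometric, p = 0.08.
P(Y ≤ 8) = 1 − (1−p)^8 = 1 − 0.513219 = 0.486781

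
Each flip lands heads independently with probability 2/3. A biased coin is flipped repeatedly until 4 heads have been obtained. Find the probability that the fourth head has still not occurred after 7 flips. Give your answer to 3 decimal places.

0.173

Needing more than 7 flips ⇔ fewer than 4 successes in the first 7. With X ~ Binomial(7, 0.666667), P(Y > 7) = P(X ≤ 3).
  k=0: C(7,0)·0.666667^0·0.333333^7 = 0.00046
  k=1: C(7,1)·0.666667^1·0.333333^6 = 0.00640
  k=2: C(7,2)·0.666667^2·0.333333^5 = 0.03841
  k=3: C(7,3)·0.666667^3·0.333333^4 = 0.12803
P(X ≤ 3) = 0.17330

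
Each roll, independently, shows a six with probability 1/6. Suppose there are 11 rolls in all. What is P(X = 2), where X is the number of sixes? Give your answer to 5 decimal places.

0.29609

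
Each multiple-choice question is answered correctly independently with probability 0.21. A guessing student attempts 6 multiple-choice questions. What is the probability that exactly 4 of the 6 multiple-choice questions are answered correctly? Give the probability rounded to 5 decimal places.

0.01821

X ~ Binomial(n=6, p=0.21).
P(X=4) = C(6,4) · p^4 · (1−p)^2
= 15 · 0.0019448 · 0.6241 = 0.0182063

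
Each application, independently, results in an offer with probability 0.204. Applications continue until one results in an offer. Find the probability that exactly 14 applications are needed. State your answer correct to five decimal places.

0.01051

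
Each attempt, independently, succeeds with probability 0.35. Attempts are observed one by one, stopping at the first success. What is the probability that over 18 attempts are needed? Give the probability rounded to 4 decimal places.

Y = number of attempts to the first success; geometric, p = 0.35.
P(Y > 18) = P(first 18 all fail) = (1−p)^18 = 0.000429

0.0004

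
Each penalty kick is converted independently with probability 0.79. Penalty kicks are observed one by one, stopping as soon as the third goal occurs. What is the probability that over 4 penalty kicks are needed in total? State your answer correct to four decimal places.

Needing more than 4 penalty kicks ⇔ fewer than 3 successes in the first 4. With X ~ Binomial(4, 0.79), P(Y > 4) = P(X ≤ 2).
  k=0: C(4,0)·0.79^0·0.21^4 = 0.001945
  k=1: C(4,1)·0.79^1·0.21^3 = 0.029265
  k=2: C(4,2)·0.79^2·0.21^2 = 0.165137
P(X ≤ 2) = 0.196346

0.1963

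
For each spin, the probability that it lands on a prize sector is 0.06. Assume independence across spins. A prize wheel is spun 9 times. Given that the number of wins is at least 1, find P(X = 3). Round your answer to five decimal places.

0.02931

X ~ Binomial(9, 0.06). Want P(X=3 | X≥1) = P(X=3) / P(X≥1).
P(X=3) = C(9,3)·0.06^3·0.94^6 = 0.0125170
P(X≥1) = 1 − 0.5729948 = 0.4270052
Ratio = 0.0125170 / 0.4270052 = 0.0293135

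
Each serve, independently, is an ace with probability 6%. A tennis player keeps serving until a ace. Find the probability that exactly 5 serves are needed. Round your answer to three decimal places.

0.047

Geometric (trials to first success), p = 0.06.
P(Y = 5) = (1−p)^4 · p = 0.78075 · 0.06 = 0.04684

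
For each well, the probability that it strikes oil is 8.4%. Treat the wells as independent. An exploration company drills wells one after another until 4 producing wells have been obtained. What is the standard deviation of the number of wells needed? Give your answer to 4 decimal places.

22.7876

Y = total wells until the fourth success; negative binomial with r=4, p=0.084.
SD(Y) = √[r(1−p)/p²] = √(519.274376) = 22.787593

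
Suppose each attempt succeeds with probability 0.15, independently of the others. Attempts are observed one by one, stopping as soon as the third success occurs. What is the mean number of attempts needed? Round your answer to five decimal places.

20.00000

Y = total attempts until the third success; negative binomial with r=3, p=0.15.
E[Y] = r / p = 3 / 0.15 = 20.0000000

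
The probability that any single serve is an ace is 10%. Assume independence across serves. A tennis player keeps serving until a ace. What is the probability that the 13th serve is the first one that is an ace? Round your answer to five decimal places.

Geometric (trials to first success), p = 0.10.
P(Y = 13) = (1−p)^12 · p = 0.28243 · 0.10 = 0.0282430

0.02824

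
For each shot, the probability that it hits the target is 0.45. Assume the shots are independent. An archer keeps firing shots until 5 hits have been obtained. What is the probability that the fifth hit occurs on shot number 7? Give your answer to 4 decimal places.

0.0837

Y = trial on which the fifth success occurs; negative binomial, r=5, p=0.45.
P(Y=7) = C(6,4) · p^5 · (1−p)^2
= 15 · 0.018453 · 0.3025 = 0.083730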